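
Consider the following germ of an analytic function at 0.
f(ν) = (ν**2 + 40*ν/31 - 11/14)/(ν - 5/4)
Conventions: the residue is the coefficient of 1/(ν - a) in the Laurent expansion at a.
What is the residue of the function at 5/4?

At the order-1 pole 5/4 set g(ν) = (ν - (5/4))*f(ν) = ν**2 + 40*ν/31 - 11/14.
Simple pole: residue = g(a) at a = 5/4, which is 8297/3472.

The residue is 8297/3472.


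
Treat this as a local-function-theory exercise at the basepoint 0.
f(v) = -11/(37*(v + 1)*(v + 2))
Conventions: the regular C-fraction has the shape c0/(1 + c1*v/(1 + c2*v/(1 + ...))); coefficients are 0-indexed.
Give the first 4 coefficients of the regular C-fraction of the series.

Taylor coefficients (expand at 0): a_0 = -11/74, a_1 = 33/148, a_2 = -77/296, a_3 = 165/592.
c0 = a_0 = -11/74. Peel one level at a time: if S = 1 + c*v/S' with S'(0) = 1, then c is the v-coefficient of S and S' = c*v/(S - 1).
S_1 = c0/f = 1 + (3/2)*v + (1/2)*v^2 + ...; c1 = 3/2.
S_2 = c1*v/(S_1 - 1) = 1 + (-1/3)*v + (1/9)*v^2 + ...; c2 = -1/3.
S_3 = c2*v/(S_2 - 1) = 1 + (1/3)*v + ...; c3 = 1/3.

The regular C-fraction coefficients are [-11/74, 3/2, -1/3, 1/3].


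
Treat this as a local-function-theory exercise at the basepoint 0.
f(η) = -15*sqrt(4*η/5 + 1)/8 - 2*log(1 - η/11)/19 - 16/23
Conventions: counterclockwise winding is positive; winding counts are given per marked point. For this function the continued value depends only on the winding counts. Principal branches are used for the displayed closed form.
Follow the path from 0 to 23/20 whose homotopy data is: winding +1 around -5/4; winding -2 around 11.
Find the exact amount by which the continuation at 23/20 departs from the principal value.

Continued minus principal equals ((3)*sqrt(3)) + ((8/19)*pi)*i.

The rational part is single-valued and drops out of the difference; each branch term changes only by its own monodromy.
(-2/19)*log(1 - η/(11)): each positive loop around 11 adds 2*pi*i to the log, so winding -2 contributes (-2/19)*(-2)*2*pi*i = (8/19)*pi*i.
(-15/8)*sqrt(1 - η/(-5/4)): winding +1 is odd, the square root flips sign, contributing -2*(-15/8)*sqrt(1 - (23/20)/(-5/4)) = -2*(-15/8)*sqrt(48/25) = (3)*sqrt(3).
Summing the contributions at η = 23/20 gives ((3)*sqrt(3)) + ((8/19)*pi)*i.


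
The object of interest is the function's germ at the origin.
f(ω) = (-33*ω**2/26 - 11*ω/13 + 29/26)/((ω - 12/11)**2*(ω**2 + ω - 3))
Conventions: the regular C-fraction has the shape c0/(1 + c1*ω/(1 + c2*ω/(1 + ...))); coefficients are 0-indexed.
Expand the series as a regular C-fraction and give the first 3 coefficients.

Taylor coefficients (expand at 0): a_0 = -3509/11232, a_1 = -29645/67392, a_2 = -401599/1617408.
c0 = a_0 = -3509/11232. Peel one level at a time: if S = 1 + c*ω/S' with S'(0) = 1, then c is the ω-coefficient of S and S' = c*ω/(S - 1).
S_1 = c0/f = 1 + (-245/174)*ω + (143849/121104)*ω^2 + ...; c1 = -245/174.
S_2 = c1*ω/(S_1 - 1) = 1 + (143849/170520)*ω + ...; c2 = 143849/170520.

The regular C-fraction coefficients are [-3509/11232, -245/174, 143849/170520].


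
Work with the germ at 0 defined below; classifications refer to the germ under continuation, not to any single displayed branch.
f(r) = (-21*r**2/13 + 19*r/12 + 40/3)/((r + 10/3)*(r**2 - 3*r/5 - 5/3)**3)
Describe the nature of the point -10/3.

The point is a pole of order 1.

The denominator factor r + 10/3 vanishes at -10/3 and appears to the power 1; the numerator there equals -2315/234, nonzero, and no other factor vanishes.
Hence a pole whose order is the multiplicity, 1.


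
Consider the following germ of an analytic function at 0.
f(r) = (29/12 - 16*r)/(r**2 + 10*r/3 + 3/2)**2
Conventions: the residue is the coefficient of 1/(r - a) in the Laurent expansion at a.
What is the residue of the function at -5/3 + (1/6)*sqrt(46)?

The residue is -(3141/4232)*sqrt(46).

The factor r**2 + 10*r/3 + 3/2 splits as (r - a)(r - a') with a = -5/3 + (1/6)*sqrt(46), a' = -5/3 - (1/6)*sqrt(46). At the order-2 pole a set g(r) = (r - a)^2*f(r) = [29/12 - 16*r] / (r - a')^2.
Order-2 pole: residue = g'(a); g'(-5/3 + (1/6)*sqrt(46)) = -(3141/4232)*sqrt(46), so the residue is -(3141/4232)*sqrt(46).


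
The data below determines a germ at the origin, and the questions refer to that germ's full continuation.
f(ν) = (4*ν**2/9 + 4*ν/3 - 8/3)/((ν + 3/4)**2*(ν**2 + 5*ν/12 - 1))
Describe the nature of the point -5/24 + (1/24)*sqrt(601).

The point is a pole of order 1.

The denominator factor ν**2 + 5*ν/12 - 1 vanishes at -5/24 + (1/24)*sqrt(601) and appears to the power 1; the numerator there equals -1595/648 + (31/648)*sqrt(601), nonzero, and no other factor vanishes.
Hence a pole whose order is the multiplicity, 1.


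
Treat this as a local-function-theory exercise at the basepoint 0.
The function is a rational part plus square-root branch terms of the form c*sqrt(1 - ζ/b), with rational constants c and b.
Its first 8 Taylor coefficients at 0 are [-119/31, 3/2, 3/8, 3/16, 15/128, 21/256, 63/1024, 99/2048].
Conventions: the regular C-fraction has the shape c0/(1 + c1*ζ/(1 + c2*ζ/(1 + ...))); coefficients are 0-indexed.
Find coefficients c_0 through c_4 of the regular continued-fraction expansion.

The regular C-fraction coefficients are [-119/31, 93/238, -305/476, -119/1220, -491/1220].

Taylor coefficients (read off): a_0 = -119/31, a_1 = 3/2, a_2 = 3/8, a_3 = 3/16, a_4 = 15/128.
c0 = a_0 = -119/31. Peel one level at a time: if S = 1 + c*ζ/S' with S'(0) = 1, then c is the ζ-coefficient of S and S' = c*ζ/(S - 1).
S_1 = c0/f = 1 + (93/238)*ζ + (28365/113288)*ζ^2 + ...; c1 = 93/238.
S_2 = c1*ζ/(S_1 - 1) = 1 + (-305/476)*ζ + (-1/16)*ζ^2 + ...; c2 = -305/476.
S_3 = c2*ζ/(S_2 - 1) = 1 + (-119/1220)*ζ + (-58429/1488400)*ζ^2 + ...; c3 = -119/1220.
S_4 = c3*ζ/(S_3 - 1) = 1 + (-491/1220)*ζ + ...; c4 = -491/1220.


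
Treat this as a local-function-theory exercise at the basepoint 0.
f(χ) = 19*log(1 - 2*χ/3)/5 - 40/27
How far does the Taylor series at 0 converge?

The radius of convergence is 3/2.

Branch term (19/5)*log(1 - χ/(3/2)): its argument vanishes at χ = 3/2, a logarithmic branch point, modulus 3/2.
The radius of convergence is the smallest modulus among the singular points: 3/2.


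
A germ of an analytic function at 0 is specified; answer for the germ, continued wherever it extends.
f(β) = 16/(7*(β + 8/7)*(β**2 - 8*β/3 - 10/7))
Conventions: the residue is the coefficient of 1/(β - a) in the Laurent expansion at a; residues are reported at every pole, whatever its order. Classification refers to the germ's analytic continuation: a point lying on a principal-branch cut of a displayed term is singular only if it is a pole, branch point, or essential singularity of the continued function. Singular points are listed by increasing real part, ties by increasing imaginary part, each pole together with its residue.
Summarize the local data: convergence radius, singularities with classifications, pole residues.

Denominator factor (β**2 - 8*β/3 - 10/7): discriminant 808/63, real irrational roots 4/3 + (1/21)*sqrt(1414) and 4/3 - (1/21)*sqrt(1414); poles of order 1, moduli 4/3 + (1/21)*sqrt(1414) and -4/3 + (1/21)*sqrt(1414).
Denominator factor (β + 8/7): pole of order 1 at -8/7, modulus 8/7.
The radius of convergence is the smallest modulus among the singular points: -4/3 + (1/21)*sqrt(1414).
At the order-1 pole -8/7 set g(β) = (β - (-8/7))*f(β) = 16/(7*(β**2 - 8*β/3 - 10/7)).
Simple pole: residue = g(a) at a = -8/7, which is 168/215.
The factor β**2 - 8*β/3 - 10/7 splits as (β - a)(β - a') with a = 4/3 - (1/21)*sqrt(1414), a' = 4/3 + (1/21)*sqrt(1414). At the order-1 pole a set g(β) = (β - a)*f(β) = [16/(7*(β + 8/7))] / (β - a').
Simple pole: residue = g(a) at a = 4/3 - (1/21)*sqrt(1414), which is -84/215 - (312/21715)*sqrt(1414).
The factor β**2 - 8*β/3 - 10/7 splits as (β - a)(β - a') with a = 4/3 + (1/21)*sqrt(1414), a' = 4/3 - (1/21)*sqrt(1414). At the order-1 pole a set g(β) = (β - a)*f(β) = [16/(7*(β + 8/7))] / (β - a').
Simple pole: residue = g(a) at a = 4/3 + (1/21)*sqrt(1414), which is -84/215 + (312/21715)*sqrt(1414).
List the singular points by increasing real part (a conjugate pair: the negative imaginary part first).

Radius of convergence at 0: -4/3 + (1/21)*sqrt(1414).
At -8/7: a pole of order 1; residue 168/215.
At 4/3 - (1/21)*sqrt(1414): a pole of order 1; residue -84/215 - (312/21715)*sqrt(1414).
At 4/3 + (1/21)*sqrt(1414): a pole of order 1; residue -84/215 + (312/21715)*sqrt(1414).


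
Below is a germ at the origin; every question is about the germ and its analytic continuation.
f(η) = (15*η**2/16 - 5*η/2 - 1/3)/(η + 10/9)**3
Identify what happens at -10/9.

The denominator factor η + 10/9 vanishes at -10/9 and appears to the power 3; the numerator there equals 389/108, nonzero, and no other factor vanishes.
Hence a pole whose order is the multiplicity, 3.

The point is a pole of order 3.


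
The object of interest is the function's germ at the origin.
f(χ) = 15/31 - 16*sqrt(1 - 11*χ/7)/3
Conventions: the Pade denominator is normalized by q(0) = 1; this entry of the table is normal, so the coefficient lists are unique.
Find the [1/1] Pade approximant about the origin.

Taylor coefficients needed (expand at 0): a_0 = -451/93, a_1 = 88/21, a_2 = 242/147.
Write the denominator as Q(χ) = 1 + q1*χ. Requiring Q*f - P = O(χ^3) with deg P <= 1 kills the coefficients of χ^2..χ^2 in Q*f:
  χ^2: a_2 + q1*a_1 = 0, i.e. 242/147 + (88/21)*q1 = 0.
Solving this linear system: q1 = -11/28.
The numerator is Q*f truncated at degree 1: P0 = a_0 = -451/93; P1 = a_1 + q1*a_0 = 5291/868.

The Pade approximant has numerator coefficients [-451/93, 5291/868]; denominator coefficients [1, -11/28].


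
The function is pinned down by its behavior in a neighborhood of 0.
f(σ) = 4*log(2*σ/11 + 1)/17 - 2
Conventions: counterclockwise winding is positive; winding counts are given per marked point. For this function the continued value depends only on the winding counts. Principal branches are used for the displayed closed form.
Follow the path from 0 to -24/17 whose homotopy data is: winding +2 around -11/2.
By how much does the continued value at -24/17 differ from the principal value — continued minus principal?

Continued minus principal equals (16/17)*pi*i.

The rational part is single-valued and drops out of the difference; each branch term changes only by its own monodromy.
(4/17)*log(1 - σ/(-11/2)): each positive loop around -11/2 adds 2*pi*i to the log, so winding +2 contributes (4/17)*(2)*2*pi*i = (16/17)*pi*i.
Summing the contributions at σ = -24/17 gives (16/17)*pi*i.


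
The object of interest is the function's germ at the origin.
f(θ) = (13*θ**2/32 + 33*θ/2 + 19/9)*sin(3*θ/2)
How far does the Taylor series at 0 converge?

The radius of convergence is infinite.

The factor sin(3*θ/2) is entire and contributes no finite singular point.
The polynomial part has no poles.
No finite singular points: the Taylor series at 0 converges everywhere.


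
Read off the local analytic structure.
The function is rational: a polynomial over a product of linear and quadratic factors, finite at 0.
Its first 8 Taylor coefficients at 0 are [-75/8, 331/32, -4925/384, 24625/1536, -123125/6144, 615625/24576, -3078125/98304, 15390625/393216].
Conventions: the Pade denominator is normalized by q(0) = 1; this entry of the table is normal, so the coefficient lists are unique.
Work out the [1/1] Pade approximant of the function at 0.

The Pade approximant has numerator coefficients [-75/8, -3391/2648]; denominator coefficients [1, 4925/3972].

Taylor coefficients needed (read off): a_0 = -75/8, a_1 = 331/32, a_2 = -4925/384.
Write the denominator as Q(κ) = 1 + q1*κ. Requiring Q*f - P = O(κ^3) with deg P <= 1 kills the coefficients of κ^2..κ^2 in Q*f:
  κ^2: a_2 + q1*a_1 = 0, i.e. -4925/384 + (331/32)*q1 = 0.
Solving this linear system: q1 = 4925/3972.
The numerator is Q*f truncated at degree 1: P0 = a_0 = -75/8; P1 = a_1 + q1*a_0 = -3391/2648.


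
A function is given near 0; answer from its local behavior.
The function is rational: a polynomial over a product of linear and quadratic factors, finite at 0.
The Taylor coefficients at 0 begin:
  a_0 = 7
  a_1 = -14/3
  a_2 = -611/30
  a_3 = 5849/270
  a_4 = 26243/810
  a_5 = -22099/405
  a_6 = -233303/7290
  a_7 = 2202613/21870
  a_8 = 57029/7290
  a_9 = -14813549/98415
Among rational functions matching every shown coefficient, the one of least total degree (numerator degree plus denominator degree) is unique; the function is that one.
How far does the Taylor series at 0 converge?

The radius of convergence is 1.

No rational of total degree below 8 reproduces all 10 coefficients; solving the [2/6] Pade equations on them gives f(d) = (-17*d**2/10 + 7*d/3 + 7)/(d**2 + d/3 + 1)**3, whose expansion matches every shown term.
Denominator factor (d**2 + d/3 + 1)^3: discriminant -35/9, complex-conjugate roots (-1/6) + ((1/6)*sqrt(35))*i and (-1/6) - ((1/6)*sqrt(35))*i; poles of order 3, moduli 1 and 1.
The radius of convergence is the smallest modulus among the singular points: 1.


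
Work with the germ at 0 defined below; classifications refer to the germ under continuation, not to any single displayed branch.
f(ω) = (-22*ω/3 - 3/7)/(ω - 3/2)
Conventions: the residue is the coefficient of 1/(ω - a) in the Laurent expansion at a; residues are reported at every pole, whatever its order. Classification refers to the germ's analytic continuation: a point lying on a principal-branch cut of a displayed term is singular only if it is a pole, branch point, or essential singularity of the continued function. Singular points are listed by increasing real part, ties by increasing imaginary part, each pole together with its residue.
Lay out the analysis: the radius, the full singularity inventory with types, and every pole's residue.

Radius of convergence at 0: 3/2.
At 3/2: a pole of order 1; residue -80/7.

Denominator factor (ω - 3/2): pole of order 1 at 3/2, modulus 3/2.
The radius of convergence is the smallest modulus among the singular points: 3/2.
At the order-1 pole 3/2 set g(ω) = (ω - (3/2))*f(ω) = -22*ω/3 - 3/7.
Simple pole: residue = g(a) at a = 3/2, which is -80/7.


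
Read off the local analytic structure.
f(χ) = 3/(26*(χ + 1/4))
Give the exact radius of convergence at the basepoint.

Denominator factor (χ + 1/4): pole of order 1 at -1/4, modulus 1/4.
The radius of convergence is the smallest modulus among the singular points: 1/4.

The radius of convergence is 1/4.


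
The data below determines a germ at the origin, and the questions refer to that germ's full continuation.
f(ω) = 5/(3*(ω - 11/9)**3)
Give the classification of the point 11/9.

The point is a pole of order 3.

The denominator factor ω - 11/9 vanishes at 11/9 and appears to the power 3; the numerator there equals 5/3, nonzero, and no other factor vanishes.
Hence a pole whose order is the multiplicity, 3.


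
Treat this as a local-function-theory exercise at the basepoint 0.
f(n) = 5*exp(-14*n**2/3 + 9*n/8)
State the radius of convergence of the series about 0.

The radius of convergence is infinite.

The factor exp(-14*n**2/3 + 9*n/8) is entire and contributes no finite singular point.
The polynomial part has no poles.
No finite singular points: the Taylor series at 0 converges everywhere.


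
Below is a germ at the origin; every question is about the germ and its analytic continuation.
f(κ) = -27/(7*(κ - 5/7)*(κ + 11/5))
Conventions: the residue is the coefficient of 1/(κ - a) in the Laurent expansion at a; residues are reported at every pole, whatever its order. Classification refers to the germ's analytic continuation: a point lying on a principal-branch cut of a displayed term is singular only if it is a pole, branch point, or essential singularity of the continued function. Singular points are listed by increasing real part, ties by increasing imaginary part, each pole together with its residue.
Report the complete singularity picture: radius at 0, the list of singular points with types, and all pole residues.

Radius of convergence at 0: 5/7.
At -11/5: a pole of order 1; residue 45/34.
At 5/7: a pole of order 1; residue -45/34.

Denominator factor (κ - 5/7): pole of order 1 at 5/7, modulus 5/7.
Denominator factor (κ + 11/5): pole of order 1 at -11/5, modulus 11/5.
The radius of convergence is the smallest modulus among the singular points: 5/7.
At the order-1 pole -11/5 set g(κ) = (κ - (-11/5))*f(κ) = -27/(7*(κ - 5/7)).
Simple pole: residue = g(a) at a = -11/5, which is 45/34.
At the order-1 pole 5/7 set g(κ) = (κ - (5/7))*f(κ) = -27/(7*(κ + 11/5)).
Simple pole: residue = g(a) at a = 5/7, which is -45/34.
List the singular points by increasing real part (a conjugate pair: the negative imaginary part first).


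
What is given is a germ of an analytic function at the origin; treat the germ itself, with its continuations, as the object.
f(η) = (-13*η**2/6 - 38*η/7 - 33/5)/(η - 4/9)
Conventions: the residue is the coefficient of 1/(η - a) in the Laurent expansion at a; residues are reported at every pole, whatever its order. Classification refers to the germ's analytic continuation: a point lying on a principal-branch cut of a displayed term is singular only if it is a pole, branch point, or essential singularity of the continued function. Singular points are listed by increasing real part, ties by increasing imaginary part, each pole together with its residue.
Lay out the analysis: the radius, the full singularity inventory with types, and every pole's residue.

Denominator factor (η - 4/9): pole of order 1 at 4/9, modulus 4/9.
The radius of convergence is the smallest modulus among the singular points: 4/9.
At the order-1 pole 4/9 set g(η) = (η - (4/9))*f(η) = -13*η**2/6 - 38*η/7 - 33/5.
Simple pole: residue = g(a) at a = 4/9, which is -80293/8505.

Radius of convergence at 0: 4/9.
At 4/9: a pole of order 1; residue -80293/8505.


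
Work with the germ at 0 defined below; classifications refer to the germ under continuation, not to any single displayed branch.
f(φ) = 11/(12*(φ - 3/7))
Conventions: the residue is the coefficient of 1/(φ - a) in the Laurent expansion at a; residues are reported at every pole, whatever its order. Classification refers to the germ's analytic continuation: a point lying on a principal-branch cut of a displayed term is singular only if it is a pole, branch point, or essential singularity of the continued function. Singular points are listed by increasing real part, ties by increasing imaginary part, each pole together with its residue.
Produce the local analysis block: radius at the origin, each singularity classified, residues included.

Radius of convergence at 0: 3/7.
At 3/7: a pole of order 1; residue 11/12.

Denominator factor (φ - 3/7): pole of order 1 at 3/7, modulus 3/7.
The radius of convergence is the smallest modulus among the singular points: 3/7.
At the order-1 pole 3/7 set g(φ) = (φ - (3/7))*f(φ) = 11/12.
Simple pole: residue = g(a) at a = 3/7, which is 11/12.


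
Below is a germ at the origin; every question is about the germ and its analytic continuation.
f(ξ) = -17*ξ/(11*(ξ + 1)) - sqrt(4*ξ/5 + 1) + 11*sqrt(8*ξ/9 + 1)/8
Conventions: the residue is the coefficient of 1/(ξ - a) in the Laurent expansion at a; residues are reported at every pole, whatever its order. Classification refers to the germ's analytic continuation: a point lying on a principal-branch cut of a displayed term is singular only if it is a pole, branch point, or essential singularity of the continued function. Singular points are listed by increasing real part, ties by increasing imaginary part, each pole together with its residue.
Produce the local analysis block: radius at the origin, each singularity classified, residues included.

Denominator factor (ξ + 1): pole of order 1 at -1, modulus 1.
Branch term (-1)*sqrt(1 - ξ/(-5/4)): its argument vanishes at ξ = -5/4, a square-root branch point, modulus 5/4.
Branch term (11/8)*sqrt(1 - ξ/(-9/8)): its argument vanishes at ξ = -9/8, a square-root branch point, modulus 9/8.
The radius of convergence is the smallest modulus among the singular points: 1.
The branch terms are analytic at -1 and contribute nothing to the residue; only the rational part matters.
At the order-1 pole -1 set g(ξ) = (ξ - (-1))*(rational part) = -17*ξ/11.
Simple pole: residue = g(a) at a = -1, which is 17/11.
List the singular points by increasing real part (a conjugate pair: the negative imaginary part first).

Radius of convergence at 0: 1.
At -5/4: an algebraic (square-root) branch point.
At -9/8: an algebraic (square-root) branch point.
At -1: a pole of order 1; residue 17/11.


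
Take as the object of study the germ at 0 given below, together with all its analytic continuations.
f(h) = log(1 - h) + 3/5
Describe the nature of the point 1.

The term (1)*log(1 - h/(1)) has argument 1 - 1/(1) = 0 at 1: a logarithmic (infinitely-sheeted) branch point; the remaining terms are analytic or single-valued there.

The point is a logarithmic branch point.


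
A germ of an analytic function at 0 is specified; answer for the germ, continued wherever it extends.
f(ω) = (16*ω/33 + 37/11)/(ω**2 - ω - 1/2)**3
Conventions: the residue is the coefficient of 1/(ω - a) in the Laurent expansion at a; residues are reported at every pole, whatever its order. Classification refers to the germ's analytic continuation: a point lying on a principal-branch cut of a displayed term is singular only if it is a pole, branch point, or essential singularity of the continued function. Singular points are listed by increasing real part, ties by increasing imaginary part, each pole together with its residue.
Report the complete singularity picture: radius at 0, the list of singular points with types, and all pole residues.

Denominator factor (ω**2 - ω - 1/2)^3: discriminant 3, real irrational roots 1/2 + (1/2)*sqrt(3) and 1/2 - (1/2)*sqrt(3); poles of order 3, moduli 1/2 + (1/2)*sqrt(3) and -1/2 + (1/2)*sqrt(3).
The radius of convergence is the smallest modulus among the singular points: -1/2 + (1/2)*sqrt(3).
The factor ω**2 - ω - 1/2 splits as (ω - a)(ω - a') with a = 1/2 - (1/2)*sqrt(3), a' = 1/2 + (1/2)*sqrt(3). At the order-3 pole a set g(ω) = (ω - a)^3*f(ω) = [16*ω/33 + 37/11] / (ω - a')^3.
Order-3 pole: residue = g''(a)/2; g''(1/2 - (1/2)*sqrt(3)) = -(476/297)*sqrt(3), so the residue is -(238/297)*sqrt(3).
The factor ω**2 - ω - 1/2 splits as (ω - a)(ω - a') with a = 1/2 + (1/2)*sqrt(3), a' = 1/2 - (1/2)*sqrt(3). At the order-3 pole a set g(ω) = (ω - a)^3*f(ω) = [16*ω/33 + 37/11] / (ω - a')^3.
Order-3 pole: residue = g''(a)/2; g''(1/2 + (1/2)*sqrt(3)) = (476/297)*sqrt(3), so the residue is (238/297)*sqrt(3).
List the singular points by increasing real part (a conjugate pair: the negative imaginary part first).

Radius of convergence at 0: -1/2 + (1/2)*sqrt(3).
At 1/2 - (1/2)*sqrt(3): a pole of order 3; residue -(238/297)*sqrt(3).
At 1/2 + (1/2)*sqrt(3): a pole of order 3; residue (238/297)*sqrt(3).


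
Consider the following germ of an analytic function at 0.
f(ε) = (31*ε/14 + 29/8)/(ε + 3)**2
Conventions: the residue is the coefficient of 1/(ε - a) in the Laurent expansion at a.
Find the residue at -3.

The residue is 31/14.

At the order-2 pole -3 set g(ε) = (ε - (-3))^2*f(ε) = 31*ε/14 + 29/8.
Order-2 pole: residue = g'(a); g'(-3) = 31/14, so the residue is 31/14.


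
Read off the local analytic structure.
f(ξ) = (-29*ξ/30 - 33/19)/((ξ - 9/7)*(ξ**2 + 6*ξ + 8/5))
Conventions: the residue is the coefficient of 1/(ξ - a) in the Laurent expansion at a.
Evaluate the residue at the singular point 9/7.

The residue is -27741/102106.

At the order-1 pole 9/7 set g(ξ) = (ξ - (9/7))*f(ξ) = (-29*ξ/30 - 33/19)/(ξ**2 + 6*ξ + 8/5).
Simple pole: residue = g(a) at a = 9/7, which is -27741/102106.


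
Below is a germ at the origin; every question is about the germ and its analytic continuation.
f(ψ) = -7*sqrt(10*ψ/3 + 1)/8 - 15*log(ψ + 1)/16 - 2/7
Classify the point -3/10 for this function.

The term (-7/8)*sqrt(1 - ψ/(-3/10)) has argument 1 - -3/10/(-3/10) = 0 at -3/10: a square-root (algebraic, two-sheeted) branch point; the remaining terms are analytic or single-valued there.

The point is an algebraic (square-root) branch point.


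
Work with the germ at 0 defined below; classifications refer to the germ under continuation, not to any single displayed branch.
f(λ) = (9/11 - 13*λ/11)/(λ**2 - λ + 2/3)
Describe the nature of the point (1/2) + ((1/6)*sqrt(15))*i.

The denominator factor λ**2 - λ + 2/3 vanishes at (1/2) + ((1/6)*sqrt(15))*i and appears to the power 1; the numerator there equals (5/22) - ((13/66)*sqrt(15))*i, nonzero, and no other factor vanishes.
Hence a pole whose order is the multiplicity, 1.

The point is a pole of order 1.


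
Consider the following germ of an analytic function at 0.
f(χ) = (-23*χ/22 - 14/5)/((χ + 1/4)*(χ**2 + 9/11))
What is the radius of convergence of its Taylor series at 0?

Denominator factor (χ**2 + 9/11): discriminant -36/11, complex-conjugate roots ((3/11)*sqrt(11))*i and -((3/11)*sqrt(11))*i; poles of order 1, moduli (3/11)*sqrt(11) and (3/11)*sqrt(11).
Denominator factor (χ + 1/4): pole of order 1 at -1/4, modulus 1/4.
The radius of convergence is the smallest modulus among the singular points: 1/4.

The radius of convergence is 1/4.


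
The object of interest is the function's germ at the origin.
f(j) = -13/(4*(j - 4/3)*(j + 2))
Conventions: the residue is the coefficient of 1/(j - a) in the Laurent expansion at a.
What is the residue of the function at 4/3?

The residue is -39/40.

At the order-1 pole 4/3 set g(j) = (j - (4/3))*f(j) = -13/(4*(j + 2)).
Simple pole: residue = g(a) at a = 4/3, which is -39/40.


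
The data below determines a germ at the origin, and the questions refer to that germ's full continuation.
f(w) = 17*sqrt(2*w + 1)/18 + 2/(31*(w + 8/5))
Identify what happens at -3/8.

The point is a regular point.

Denominator factors: w + 8/5 = 49/40 at w = -3/8 — none vanishes.
Branch term sqrt(1 - w/(-1/2)): argument at -3/8 is 1/4, nonzero, so -3/8 is not its branch point (a point on a principal cut is still regular for the continued germ).
So the germ continues analytically to -3/8.


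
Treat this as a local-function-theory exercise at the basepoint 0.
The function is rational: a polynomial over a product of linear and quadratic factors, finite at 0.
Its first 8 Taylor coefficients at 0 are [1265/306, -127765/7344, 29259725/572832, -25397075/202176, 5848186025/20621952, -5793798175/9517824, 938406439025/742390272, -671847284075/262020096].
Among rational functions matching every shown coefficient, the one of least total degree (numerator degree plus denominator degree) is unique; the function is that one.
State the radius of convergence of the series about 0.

The radius of convergence is 6/11.

No rational of total degree below 4 reproduces all 8 coefficients; solving the [2/2] Pade equations on them gives f(n) = (12*n**2/13 - 23*n/24 + 23/17)/((n + 6/11)*(n + 3/5)), whose expansion matches every shown term.
Denominator factor (n + 3/5): pole of order 1 at -3/5, modulus 3/5.
Denominator factor (n + 6/11): pole of order 1 at -6/11, modulus 6/11.
The radius of convergence is the smallest modulus among the singular points: 6/11.


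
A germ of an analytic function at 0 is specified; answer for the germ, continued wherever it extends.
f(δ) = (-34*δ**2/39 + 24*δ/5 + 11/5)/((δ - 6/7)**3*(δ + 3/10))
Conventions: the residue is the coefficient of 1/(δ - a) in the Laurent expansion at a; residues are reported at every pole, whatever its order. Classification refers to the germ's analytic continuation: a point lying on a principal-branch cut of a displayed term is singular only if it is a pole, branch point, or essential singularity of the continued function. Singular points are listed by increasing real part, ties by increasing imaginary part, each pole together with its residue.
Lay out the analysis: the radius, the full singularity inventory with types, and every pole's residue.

Denominator factor (δ - 6/7)^3: pole of order 3 at 6/7, modulus 6/7.
Denominator factor (δ + 3/10): pole of order 1 at -3/10, modulus 3/10.
The radius of convergence is the smallest modulus among the singular points: 3/10.
At the order-1 pole -3/10 set g(δ) = (δ - (-3/10))*f(δ) = (-34*δ**2/39 + 24*δ/5 + 11/5)/(δ - 6/7)**3.
Simple pole: residue = g(a) at a = -3/10, which is -3038980/6908733.
At the order-3 pole 6/7 set g(δ) = (δ - (6/7))^3*f(δ) = (-34*δ**2/39 + 24*δ/5 + 11/5)/(δ + 3/10).
Order-3 pole: residue = g''(a)/2; g''(6/7) = 6077960/6908733, so the residue is 3038980/6908733.
List the singular points by increasing real part (a conjugate pair: the negative imaginary part first).

Radius of convergence at 0: 3/10.
At -3/10: a pole of order 1; residue -3038980/6908733.
At 6/7: a pole of order 3; residue 3038980/6908733.


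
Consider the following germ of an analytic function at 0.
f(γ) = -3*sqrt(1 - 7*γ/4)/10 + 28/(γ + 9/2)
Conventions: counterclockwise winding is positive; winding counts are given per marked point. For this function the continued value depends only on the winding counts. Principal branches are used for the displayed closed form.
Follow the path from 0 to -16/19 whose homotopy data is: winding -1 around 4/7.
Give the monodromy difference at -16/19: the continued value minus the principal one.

Continued minus principal equals (3/95)*sqrt(893).

The rational part is single-valued and drops out of the difference; each branch term changes only by its own monodromy.
(-3/10)*sqrt(1 - γ/(4/7)): winding -1 is odd, the square root flips sign, contributing -2*(-3/10)*sqrt(1 - (-16/19)/(4/7)) = -2*(-3/10)*sqrt(47/19) = (3/95)*sqrt(893).
Summing the contributions at γ = -16/19 gives (3/95)*sqrt(893).


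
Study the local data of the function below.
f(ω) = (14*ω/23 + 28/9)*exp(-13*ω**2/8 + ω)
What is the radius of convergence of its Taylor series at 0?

The radius of convergence is infinite.

The factor exp(-13*ω**2/8 + ω) is entire and contributes no finite singular point.
The polynomial part has no poles.
No finite singular points: the Taylor series at 0 converges everywhere.


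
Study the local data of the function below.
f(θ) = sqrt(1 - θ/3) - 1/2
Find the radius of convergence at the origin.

Branch term (1)*sqrt(1 - θ/(3)): its argument vanishes at θ = 3, a square-root branch point, modulus 3.
The radius of convergence is the smallest modulus among the singular points: 3.

The radius of convergence is 3.


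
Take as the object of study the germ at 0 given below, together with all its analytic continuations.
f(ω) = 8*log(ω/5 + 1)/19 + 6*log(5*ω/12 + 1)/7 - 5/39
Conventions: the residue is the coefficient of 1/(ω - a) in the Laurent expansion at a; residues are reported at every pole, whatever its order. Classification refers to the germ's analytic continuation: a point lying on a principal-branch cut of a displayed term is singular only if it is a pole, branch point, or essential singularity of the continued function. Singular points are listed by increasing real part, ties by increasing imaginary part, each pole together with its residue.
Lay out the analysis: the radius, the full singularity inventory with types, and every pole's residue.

Branch term (8/19)*log(1 - ω/(-5)): its argument vanishes at ω = -5, a logarithmic branch point, modulus 5.
Branch term (6/7)*log(1 - ω/(-12/5)): its argument vanishes at ω = -12/5, a logarithmic branch point, modulus 12/5.
The radius of convergence is the smallest modulus among the singular points: 12/5.
List the singular points by increasing real part (a conjugate pair: the negative imaginary part first).

Radius of convergence at 0: 12/5.
At -5: a logarithmic branch point.
At -12/5: a logarithmic branch point.


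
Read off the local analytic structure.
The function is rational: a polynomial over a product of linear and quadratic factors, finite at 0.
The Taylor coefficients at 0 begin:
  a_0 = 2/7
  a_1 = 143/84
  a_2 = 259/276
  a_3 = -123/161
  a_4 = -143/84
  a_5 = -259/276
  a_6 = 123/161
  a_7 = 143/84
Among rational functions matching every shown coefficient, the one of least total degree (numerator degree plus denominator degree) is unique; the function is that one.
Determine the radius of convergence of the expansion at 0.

The radius of convergence is 1.

No rational of total degree below 4 reproduces all 8 coefficients; solving the [2/2] Pade equations on them gives f(ρ) = (-11*ρ**2/23 + 17*ρ/12 + 2/7)/(ρ**2 - ρ + 1), whose expansion matches every shown term.
Denominator factor (ρ**2 - ρ + 1): discriminant -3, complex-conjugate roots (1/2) + ((1/2)*sqrt(3))*i and (1/2) - ((1/2)*sqrt(3))*i; poles of order 1, moduli 1 and 1.
The radius of convergence is the smallest modulus among the singular points: 1.


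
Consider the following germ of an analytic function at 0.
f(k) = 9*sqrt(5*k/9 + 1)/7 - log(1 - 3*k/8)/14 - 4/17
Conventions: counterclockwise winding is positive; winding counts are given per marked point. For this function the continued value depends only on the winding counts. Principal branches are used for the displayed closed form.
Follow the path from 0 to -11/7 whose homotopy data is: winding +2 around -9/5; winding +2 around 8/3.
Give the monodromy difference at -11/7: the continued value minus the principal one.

The rational part is single-valued and drops out of the difference; each branch term changes only by its own monodromy.
(9/7)*sqrt(1 - k/(-9/5)): winding +2 is even, the square root returns to the same sheet, contribution 0.
(-1/14)*log(1 - k/(8/3)): each positive loop around 8/3 adds 2*pi*i to the log, so winding +2 contributes (-1/14)*(2)*2*pi*i = -(2/7)*pi*i.
Summing the contributions at k = -11/7 gives -(2/7)*pi*i.

Continued minus principal equals -(2/7)*pi*i.


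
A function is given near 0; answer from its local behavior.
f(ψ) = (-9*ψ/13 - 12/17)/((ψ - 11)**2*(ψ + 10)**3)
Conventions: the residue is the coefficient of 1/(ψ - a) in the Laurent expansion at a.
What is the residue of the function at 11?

At the order-2 pole 11 set g(ψ) = (ψ - (11))^2*f(ψ) = (-9*ψ/13 - 12/17)/(ψ + 10)**3.
Order-2 pole: residue = g'(a); g'(11) = 256/4775589, so the residue is 256/4775589.

The residue is 256/4775589.


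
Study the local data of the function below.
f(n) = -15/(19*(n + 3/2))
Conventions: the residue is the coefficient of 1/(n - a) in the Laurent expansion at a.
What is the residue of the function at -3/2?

At the order-1 pole -3/2 set g(n) = (n - (-3/2))*f(n) = -15/19.
Simple pole: residue = g(a) at a = -3/2, which is -15/19.

The residue is -15/19.


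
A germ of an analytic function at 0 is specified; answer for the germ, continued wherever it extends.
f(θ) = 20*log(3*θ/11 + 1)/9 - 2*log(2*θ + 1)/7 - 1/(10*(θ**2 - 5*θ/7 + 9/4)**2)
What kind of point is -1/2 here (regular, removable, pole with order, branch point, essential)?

The point is a logarithmic branch point.

The term (-2/7)*log(1 - θ/(-1/2)) has argument 1 - -1/2/(-1/2) = 0 at -1/2: a logarithmic (infinitely-sheeted) branch point; the remaining terms are analytic or single-valued there.


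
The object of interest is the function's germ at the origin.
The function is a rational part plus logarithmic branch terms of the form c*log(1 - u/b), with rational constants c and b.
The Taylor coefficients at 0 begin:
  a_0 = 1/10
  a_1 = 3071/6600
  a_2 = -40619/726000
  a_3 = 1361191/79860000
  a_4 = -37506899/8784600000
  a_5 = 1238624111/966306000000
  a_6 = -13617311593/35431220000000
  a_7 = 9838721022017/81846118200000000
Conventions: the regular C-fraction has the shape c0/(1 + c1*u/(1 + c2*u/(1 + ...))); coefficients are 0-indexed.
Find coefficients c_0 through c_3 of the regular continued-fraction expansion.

The regular C-fraction coefficients are [1/10, -3071/660, 1934951/405372, 303637728/65364579731].

Taylor coefficients (read off): a_0 = 1/10, a_1 = 3071/6600, a_2 = -40619/726000, a_3 = 1361191/79860000.
c0 = a_0 = 1/10. Peel one level at a time: if S = 1 + c*u/S' with S'(0) = 1, then c is the u-coefficient of S and S' = c*u/(S - 1).
S_1 = c0/f = 1 + (-3071/660)*u + (1934951/87120)*u^2 + ...; c1 = -3071/660.
S_2 = c1*u/(S_1 - 1) = 1 + (1934951/405372)*u + (-25303144/1141155961)*u^2 + ...; c2 = 1934951/405372.
S_3 = c2*u/(S_2 - 1) = 1 + (303637728/65364579731)*u + ...; c3 = 303637728/65364579731.


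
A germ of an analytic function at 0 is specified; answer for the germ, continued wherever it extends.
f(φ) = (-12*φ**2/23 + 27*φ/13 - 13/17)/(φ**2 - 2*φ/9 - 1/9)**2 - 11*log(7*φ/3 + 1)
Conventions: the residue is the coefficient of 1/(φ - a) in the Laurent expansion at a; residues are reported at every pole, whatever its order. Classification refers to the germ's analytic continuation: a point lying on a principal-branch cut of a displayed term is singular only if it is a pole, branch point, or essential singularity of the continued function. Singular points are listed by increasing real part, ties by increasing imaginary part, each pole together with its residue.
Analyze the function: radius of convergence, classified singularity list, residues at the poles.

Radius of convergence at 0: -1/9 + (1/9)*sqrt(10).
At -3/7: a logarithmic branch point.
At 1/9 - (1/9)*sqrt(10): a pole of order 2; residue -(881847/1016600)*sqrt(10).
At 1/9 + (1/9)*sqrt(10): a pole of order 2; residue (881847/1016600)*sqrt(10).


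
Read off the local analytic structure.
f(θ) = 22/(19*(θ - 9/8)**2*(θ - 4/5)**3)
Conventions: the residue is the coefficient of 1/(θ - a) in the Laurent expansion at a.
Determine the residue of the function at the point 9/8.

At the order-2 pole 9/8 set g(θ) = (θ - (9/8))^2*f(θ) = 22/(19*(θ - 4/5)**3).
Order-2 pole: residue = g'(a); g'(9/8) = -168960000/542659, so the residue is -168960000/542659.

The residue is -168960000/542659.


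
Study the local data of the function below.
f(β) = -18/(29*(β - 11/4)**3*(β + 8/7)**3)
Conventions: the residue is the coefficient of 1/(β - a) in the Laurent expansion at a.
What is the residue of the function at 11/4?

The residue is -1858719744/446200946921.

At the order-3 pole 11/4 set g(β) = (β - (11/4))^3*f(β) = -18/(29*(β + 8/7)**3).
Order-3 pole: residue = g''(a)/2; g''(11/4) = -3717439488/446200946921, so the residue is -1858719744/446200946921.


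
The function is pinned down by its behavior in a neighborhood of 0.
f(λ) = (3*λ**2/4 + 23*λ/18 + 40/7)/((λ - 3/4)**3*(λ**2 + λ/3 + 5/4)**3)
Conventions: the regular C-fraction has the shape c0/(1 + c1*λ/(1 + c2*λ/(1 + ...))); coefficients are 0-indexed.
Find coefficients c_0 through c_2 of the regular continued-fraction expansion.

The regular C-fraction coefficients are [-32768/4725, -493/144, 2789497/1774800].

Taylor coefficients (expand at 0): a_0 = -32768/4725, a_1 = -1009664/42525, a_2 = -46744576/1063125.
c0 = a_0 = -32768/4725. Peel one level at a time: if S = 1 + c*λ/S' with S'(0) = 1, then c is the λ-coefficient of S and S' = c*λ/(S - 1).
S_1 = c0/f = 1 + (-493/144)*λ + (2789497/518400)*λ^2 + ...; c1 = -493/144.
S_2 = c1*λ/(S_1 - 1) = 1 + (2789497/1774800)*λ + ...; c2 = 2789497/1774800.


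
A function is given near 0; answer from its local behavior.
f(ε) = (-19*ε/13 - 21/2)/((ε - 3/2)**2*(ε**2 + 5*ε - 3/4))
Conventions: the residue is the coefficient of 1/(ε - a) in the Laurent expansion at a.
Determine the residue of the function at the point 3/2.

The residue is 383/351.

At the order-2 pole 3/2 set g(ε) = (ε - (3/2))^2*f(ε) = (-19*ε/13 - 21/2)/(ε**2 + 5*ε - 3/4).
Order-2 pole: residue = g'(a); g'(3/2) = 383/351, so the residue is 383/351.


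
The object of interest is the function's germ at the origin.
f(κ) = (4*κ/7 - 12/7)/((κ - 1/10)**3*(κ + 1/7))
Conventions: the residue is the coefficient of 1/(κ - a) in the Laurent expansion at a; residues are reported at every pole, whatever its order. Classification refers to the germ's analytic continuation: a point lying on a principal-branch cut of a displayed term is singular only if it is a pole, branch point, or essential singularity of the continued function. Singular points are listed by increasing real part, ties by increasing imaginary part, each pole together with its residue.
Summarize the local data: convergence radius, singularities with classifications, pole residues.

Denominator factor (κ - 1/10)^3: pole of order 3 at 1/10, modulus 1/10.
Denominator factor (κ + 1/7): pole of order 1 at -1/7, modulus 1/7.
The radius of convergence is the smallest modulus among the singular points: 1/10.
At the order-1 pole -1/7 set g(κ) = (κ - (-1/7))*f(κ) = (4*κ/7 - 12/7)/(κ - 1/10)**3.
Simple pole: residue = g(a) at a = -1/7, which is 616000/4913.
At the order-3 pole 1/10 set g(κ) = (κ - (1/10))^3*f(κ) = (4*κ/7 - 12/7)/(κ + 1/7).
Order-3 pole: residue = g''(a)/2; g''(1/10) = -1232000/4913, so the residue is -616000/4913.
List the singular points by increasing real part (a conjugate pair: the negative imaginary part first).

Radius of convergence at 0: 1/10.
At -1/7: a pole of order 1; residue 616000/4913.
At 1/10: a pole of order 3; residue -616000/4913.
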